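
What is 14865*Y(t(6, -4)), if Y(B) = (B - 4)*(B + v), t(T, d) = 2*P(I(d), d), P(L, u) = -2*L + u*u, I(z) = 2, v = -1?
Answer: 6837900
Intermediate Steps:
P(L, u) = u**2 - 2*L (P(L, u) = -2*L + u**2 = u**2 - 2*L)
t(T, d) = -8 + 2*d**2 (t(T, d) = 2*(d**2 - 2*2) = 2*(d**2 - 4) = 2*(-4 + d**2) = -8 + 2*d**2)
Y(B) = (-1 + B)*(-4 + B) (Y(B) = (B - 4)*(B - 1) = (-4 + B)*(-1 + B) = (-1 + B)*(-4 + B))
14865*Y(t(6, -4)) = 14865*(4 + (-8 + 2*(-4)**2)**2 - 5*(-8 + 2*(-4)**2)) = 14865*(4 + (-8 + 2*16)**2 - 5*(-8 + 2*16)) = 14865*(4 + (-8 + 32)**2 - 5*(-8 + 32)) = 14865*(4 + 24**2 - 5*24) = 14865*(4 + 576 - 120) = 14865*460 = 6837900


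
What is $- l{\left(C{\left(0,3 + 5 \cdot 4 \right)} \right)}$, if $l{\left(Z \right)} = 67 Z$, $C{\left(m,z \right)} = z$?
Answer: $-1541$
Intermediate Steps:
$- l{\left(C{\left(0,3 + 5 \cdot 4 \right)} \right)} = - 67 \left(3 + 5 \cdot 4\right) = - 67 \left(3 + 20\right) = - 67 \cdot 23 = \left(-1\right) 1541 = -1541$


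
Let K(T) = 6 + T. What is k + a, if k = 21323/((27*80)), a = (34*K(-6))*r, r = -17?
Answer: 21323/2160 ≈ 9.8718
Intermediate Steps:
a = 0 (a = (34*(6 - 6))*(-17) = (34*0)*(-17) = 0*(-17) = 0)
k = 21323/2160 ≈ 9.8718
k + a = 21323/2160 + 0 = 21323/2160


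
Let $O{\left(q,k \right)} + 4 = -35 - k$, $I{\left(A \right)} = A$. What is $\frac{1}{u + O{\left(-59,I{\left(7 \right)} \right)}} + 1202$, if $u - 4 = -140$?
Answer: $\frac{218763}{182} \approx 1202.0$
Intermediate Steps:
$u = -136$ ($u = 4 - 140 = -136$)
$O{\left(q,k \right)} = -39 - k$ ($O{\left(q,k \right)} = -4 - \left(35 + k\right) = -39 - k$)
$\frac{1}{u + O{\left(-59,I{\left(7 \right)} \right)}} + 1202 = \frac{1}{-136 - 46} + 1202 = \frac{1}{-182} + 1202 = - \frac{1}{182} + 1202 = \frac{218763}{182}$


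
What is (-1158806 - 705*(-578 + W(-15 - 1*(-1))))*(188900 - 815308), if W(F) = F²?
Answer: 557187410368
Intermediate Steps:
(-1158806 - 705*(-578 + W(-15 - 1*(-1))))*(188900 - 815308) = (-1158806 - 705*(-578 + (-15 - 1*(-1))²))*(188900 - 815308) = (-1158806 - 705*(-578 + (-15 + 1)²))*(-626408) = (-1158806 - 705*(-578 + (-14)²))*(-626408) = (-1158806 - 705*(-578 + 196))*(-626408) = (-1158806 - 705*(-382))*(-626408) = (-1158806 + 269310)*(-626408) = -889496*(-626408) = 557187410368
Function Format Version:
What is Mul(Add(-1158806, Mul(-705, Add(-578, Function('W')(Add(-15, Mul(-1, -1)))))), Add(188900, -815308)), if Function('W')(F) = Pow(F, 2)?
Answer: 557187410368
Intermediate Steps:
Mul(Add(-1158806, Mul(-705, Add(-578, Function('W')(Add(-15, Mul(-1, -1)))))), Add(188900, -815308)) = Mul(Add(-1158806, Mul(-705, Add(-578, Pow(Add(-15, Mul(-1, -1)), 2)))), Add(188900, -815308)) = Mul(Add(-1158806, Mul(-705, Add(-578, Pow(Add(-15, 1), 2)))), -626408) = Mul(Add(-1158806, Mul(-705, Add(-578, Pow(-14, 2)))), -626408) = Mul(Add(-1158806, Mul(-705, Add(-578, 196))), -626408) = Mul(Add(-1158806, Mul(-705, -382)), -626408) = Mul(Add(-1158806, 269310), -626408) = Mul(-889496, -626408) = 557187410368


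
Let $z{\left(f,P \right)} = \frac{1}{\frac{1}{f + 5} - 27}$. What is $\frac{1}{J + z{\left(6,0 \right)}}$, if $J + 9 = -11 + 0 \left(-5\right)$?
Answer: $- \frac{296}{5931} \approx -0.049907$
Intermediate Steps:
$z{\left(f,P \right)} = \frac{1}{-27 + \frac{1}{5 + f}}$ ($z{\left(f,P \right)} = \frac{1}{\frac{1}{5 + f} - 27} = \frac{1}{-27 + \frac{1}{5 + f}}$)
$J = -20$ ($J = -9 + \left(-11 + 0 \left(-5\right)\right) = -9 + \left(-11 + 0\right) = -9 - 11 = -20$)
$\frac{1}{J + z{\left(6,0 \right)}} = \frac{1}{-20 + \frac{-5 - 6}{134 + 27 \cdot 6}} = \frac{1}{-20 + \frac{-5 - 6}{134 + 162}} = \frac{1}{-20 + \frac{1}{296} \left(-11\right)} = \frac{1}{-20 - \frac{11}{296}} = \frac{1}{- \frac{5931}{296}} = - \frac{296}{5931}$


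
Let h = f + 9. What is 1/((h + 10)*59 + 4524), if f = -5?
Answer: 1/5350 ≈ 0.00018692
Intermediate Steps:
h = 4 (h = -5 + 9 = 4)
1/((h + 10)*59 + 4524) = 1/((4 + 10)*59 + 4524) = 1/(14*59 + 4524) = 1/(826 + 4524) = 1/5350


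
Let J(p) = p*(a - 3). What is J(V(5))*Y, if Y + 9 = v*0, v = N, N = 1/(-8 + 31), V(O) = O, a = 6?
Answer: -135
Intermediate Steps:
N = 1/23 ≈ 0.043478
J(p) = 3*p (J(p) = p*(6 - 3) = p*3 = 3*p)
v = 1/23 ≈ 0.043478
Y = -9 (Y = -9 + (1/23)*0 = -9 + 0 = -9)
J(V(5))*Y = (3*5)*(-9) = 15*(-9) = -135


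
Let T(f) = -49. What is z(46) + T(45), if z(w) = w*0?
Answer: -49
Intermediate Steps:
z(w) = 0
z(46) + T(45) = 0 - 49 = -49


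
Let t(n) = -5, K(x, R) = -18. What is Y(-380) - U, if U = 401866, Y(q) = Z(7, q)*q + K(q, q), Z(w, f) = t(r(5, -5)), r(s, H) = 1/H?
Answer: -399984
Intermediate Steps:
Z(w, f) = -5
Y(q) = -18 - 5*q (Y(q) = -5*q - 18 = -18 - 5*q)
Y(-380) - U = (-18 - 5*(-380)) - 1*401866 = (-18 + 1900) - 401866 = 1882 - 401866 = -399984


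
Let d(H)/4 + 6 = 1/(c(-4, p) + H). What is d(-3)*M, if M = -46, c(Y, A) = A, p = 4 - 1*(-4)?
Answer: 5336/5 ≈ 1067.2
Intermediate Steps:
p = 8 (p = 4 + 4 = 8)
d(H) = -24 + 4/(8 + H)
d(-3)*M = (4*(-47 - 6*(-3))/(8 - 3))*(-46) = (4*(-47 + 18)/5)*(-46) = (4*(⅕)*(-29))*(-46) = -116/5*(-46) = 5336/5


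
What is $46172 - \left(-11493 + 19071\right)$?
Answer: $38594$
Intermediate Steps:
$46172 - \left(-11493 + 19071\right) = 46172 - 7578 = 38594$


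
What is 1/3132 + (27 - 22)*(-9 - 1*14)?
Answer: -360179/3132 ≈ -115.00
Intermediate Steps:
1/3132 + (27 - 22)*(-9 - 1*14) = 1/3132 + 5*(-9 - 14) = 1/3132 + 5*(-23) = 1/3132 - 115 = -360179/3132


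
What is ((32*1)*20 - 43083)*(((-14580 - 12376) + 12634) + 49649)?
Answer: -1499383861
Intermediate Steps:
((32*1)*20 - 43083)*(((-14580 - 12376) + 12634) + 49649) = (32*20 - 43083)*((-26956 + 12634) + 49649) = (640 - 43083)*(-14322 + 49649) = -42443*35327 = -1499383861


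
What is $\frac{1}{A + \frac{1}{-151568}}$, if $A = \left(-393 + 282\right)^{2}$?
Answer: $\frac{151568}{1867469327} \approx 8.1162 \cdot 10^{-5}$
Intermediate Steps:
$A = 12321$ ($A = \left(-111\right)^{2} = 12321$)
$\frac{1}{A + \frac{1}{-151568}} = \frac{1}{12321 + \frac{1}{-151568}} = \frac{1}{12321 - \frac{1}{151568}} = \frac{1}{\frac{1867469327}{151568}} = \frac{151568}{1867469327}$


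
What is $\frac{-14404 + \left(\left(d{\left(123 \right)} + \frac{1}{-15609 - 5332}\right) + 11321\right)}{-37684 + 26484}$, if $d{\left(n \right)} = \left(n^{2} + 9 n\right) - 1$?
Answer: $- \frac{275416031}{234539200} \approx -1.1743$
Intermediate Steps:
$d{\left(n \right)} = -1 + n^{2} + 9 n$
$\frac{-14404 + \left(\left(d{\left(123 \right)} + \frac{1}{-15609 - 5332}\right) + 11321\right)}{-37684 + 26484} = \frac{-14404 + \left(\left(\left(-1 + 123^{2} + 9 \cdot 123\right) + \frac{1}{-15609 - 5332}\right) + 11321\right)}{-37684 + 26484} = \frac{-14404 + \left(\left(\left(-1 + 15129 + 1107\right) + \frac{1}{-20941}\right) + 11321\right)}{-11200} = \left(-14404 + \left(\left(16235 - \frac{1}{20941}\right) + 11321\right)\right) \left(- \frac{1}{11200}\right) = \left(-14404 + \left(\frac{339977134}{20941} + 11321\right)\right) \left(- \frac{1}{11200}\right) = \left(-14404 + \frac{577050195}{20941}\right) \left(- \frac{1}{11200}\right) = \frac{275416031}{20941} \left(- \frac{1}{11200}\right) = - \frac{275416031}{234539200}$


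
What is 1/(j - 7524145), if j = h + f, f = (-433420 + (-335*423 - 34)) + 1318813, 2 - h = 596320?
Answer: -1/7376809 ≈ -1.3556e-7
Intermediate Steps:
h = -596318 (h = 2 - 1*596320 = 2 - 596320 = -596318)
f = 743654 (f = (-433420 + (-141705 - 34)) + 1318813 = (-433420 - 141739) + 1318813 = -575159 + 1318813 = 743654)
j = 147336 (j = -596318 + 743654 = 147336)
1/(j - 7524145) = 1/(147336 - 7524145) = 1/(-7376809) = -1/7376809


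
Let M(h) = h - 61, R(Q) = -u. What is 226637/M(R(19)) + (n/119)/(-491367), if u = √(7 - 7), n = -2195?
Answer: -13252071056806/3566833053 ≈ -3715.4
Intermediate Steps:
u = 0 (u = √0 = 0)
R(Q) = 0 (R(Q) = -1*0 = 0)
M(h) = -61 + h
226637/M(R(19)) + (n/119)/(-491367) = 226637/(-61 + 0) - 2195/119/(-491367) = 226637/(-61) - 2195*1/119*(-1/491367) = 226637*(-1/61) - 2195/119*(-1/491367) = -226637/61 + 2195/58472673 = -13252071056806/3566833053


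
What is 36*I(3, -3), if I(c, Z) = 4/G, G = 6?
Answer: 24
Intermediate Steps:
I(c, Z) = ⅔ (I(c, Z) = 4/6 = 4*(⅙) = ⅔)
36*I(3, -3) = 36*(⅔) = 24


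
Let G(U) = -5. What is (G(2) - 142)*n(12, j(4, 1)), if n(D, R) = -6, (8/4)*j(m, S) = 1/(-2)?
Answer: 882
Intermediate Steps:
j(m, S) = -¼ (j(m, S) = (½)/(-2) = (½)*(-½) = -¼)
(G(2) - 142)*n(12, j(4, 1)) = (-5 - 142)*(-6) = -147*(-6) = 882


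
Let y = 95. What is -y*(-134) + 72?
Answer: 12802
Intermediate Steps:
-y*(-134) + 72 = -1*95*(-134) + 72 = -95*(-134) + 72 = 12730 + 72 = 12802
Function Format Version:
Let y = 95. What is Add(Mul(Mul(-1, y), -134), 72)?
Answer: 12802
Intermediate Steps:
Add(Mul(Mul(-1, y), -134), 72) = Add(Mul(Mul(-1, 95), -134), 72) = Add(Mul(-95, -134), 72) = Add(12730, 72) = 12802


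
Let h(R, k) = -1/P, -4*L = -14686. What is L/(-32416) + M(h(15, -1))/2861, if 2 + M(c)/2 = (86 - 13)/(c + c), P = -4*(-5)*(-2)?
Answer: 168041789/185484352 ≈ 0.90596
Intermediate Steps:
L = 7343/2 (L = -1/4*(-14686) = 7343/2 ≈ 3671.5)
P = -40 (P = 20*(-2) = -40)
h(R, k) = 1/40 (h(R, k) = -1/(-40) = -1*(-1/40) = 1/40)
M(c) = -4 + 73/c (M(c) = -4 + 2*((86 - 13)/(c + c)) = -4 + 2*(73/((2*c))) = -4 + 2*(73*(1/(2*c))) = -4 + 2*(73/(2*c)) = -4 + 73/c)
L/(-32416) + M(h(15, -1))/2861 = (7343/2)/(-32416) + (-4 + 73/(1/40))/2861 = (7343/2)*(-1/32416) + (-4 + 73*40)*(1/2861) = -7343/64832 + (-4 + 2920)*(1/2861) = -7343/64832 + 2916*(1/2861) = -7343/64832 + 2916/2861 = 168041789/185484352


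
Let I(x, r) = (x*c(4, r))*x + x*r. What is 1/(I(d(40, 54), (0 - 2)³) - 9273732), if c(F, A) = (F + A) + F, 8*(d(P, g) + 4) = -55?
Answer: -1/9273645 ≈ -1.0783e-7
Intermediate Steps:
d(P, g) = -87/8 (d(P, g) = -4 + (⅛)*(-55) = -4 - 55/8 = -87/8)
c(F, A) = A + 2*F (c(F, A) = (A + F) + F = A + 2*F)
I(x, r) = r*x + x²*(8 + r) (I(x, r) = (x*(r + 2*4))*x + x*r = (x*(r + 8))*x + r*x = (x*(8 + r))*x + r*x = x²*(8 + r) + r*x = r*x + x²*(8 + r))
1/(I(d(40, 54), (0 - 2)³) - 9273732) = 1/(-87*((0 - 2)³ - 87*(8 + (0 - 2)³)/8)/8 - 9273732) = 1/(-87*((-2)³ - 87*(8 + (-2)³)/8)/8 - 9273732) = 1/(-87*(-8 - 87*(8 - 8)/8)/8 - 9273732) = 1/(-87*(-8 - 87/8*0)/8 - 9273732) = 1/(-87*(-8 + 0)/8 - 9273732) = 1/(-87/8*(-8) - 9273732) = 1/(87 - 9273732) = 1/(-9273645) = -1/9273645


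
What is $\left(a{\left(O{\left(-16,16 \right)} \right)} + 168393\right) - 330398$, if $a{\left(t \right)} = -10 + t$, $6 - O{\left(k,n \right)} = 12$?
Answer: $-162021$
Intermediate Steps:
$O{\left(k,n \right)} = -6$ ($O{\left(k,n \right)} = 6 - 12 = -6$)
$\left(a{\left(O{\left(-16,16 \right)} \right)} + 168393\right) - 330398 = \left(\left(-10 - 6\right) + 168393\right) - 330398 = \left(-16 + 168393\right) - 330398 = 168377 - 330398 = -162021$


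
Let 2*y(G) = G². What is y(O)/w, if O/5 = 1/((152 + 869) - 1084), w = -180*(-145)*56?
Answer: 1/464087232 ≈ 2.1548e-9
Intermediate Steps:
w = 1461600 (w = 26100*56 = 1461600)
O = -5/63 (O = 5/((152 + 869) - 1084) = 5/(1021 - 1084) = 5/(-63) = 5*(-1/63) = -5/63 ≈ -0.079365)
y(G) = G²/2
y(O)/w = ((-5/63)²/2)/1461600 = ((½)*(25/3969))*(1/1461600) = (25/7938)*(1/1461600) = 1/464087232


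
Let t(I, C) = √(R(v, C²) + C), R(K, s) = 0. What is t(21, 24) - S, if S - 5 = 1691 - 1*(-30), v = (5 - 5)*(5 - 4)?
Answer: -1726 + 2*√6 ≈ -1721.1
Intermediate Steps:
v = 0 (v = 0*1 = 0)
t(I, C) = √C (t(I, C) = √(0 + C) = √C)
S = 1726 (S = 5 + (1691 - 1*(-30)) = 5 + (1691 + 30) = 5 + 1721 = 1726)
t(21, 24) - S = √24 - 1*1726 = 2*√6 - 1726 = -1726 + 2*√6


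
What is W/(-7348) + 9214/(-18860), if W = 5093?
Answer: -3721783/3149620 ≈ -1.1817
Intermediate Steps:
W/(-7348) + 9214/(-18860) = 5093/(-7348) + 9214/(-18860) = 5093*(-1/7348) + 9214*(-1/18860) = -463/668 - 4607/9430 = -3721783/3149620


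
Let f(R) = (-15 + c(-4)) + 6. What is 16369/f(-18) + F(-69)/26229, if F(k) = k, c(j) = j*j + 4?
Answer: 143113914/96173 ≈ 1488.1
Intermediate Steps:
c(j) = 4 + j**2 (c(j) = j**2 + 4 = 4 + j**2)
f(R) = 11 (f(R) = (-15 + (4 + (-4)**2)) + 6 = (-15 + (4 + 16)) + 6 = (-15 + 20) + 6 = 5 + 6 = 11)
16369/f(-18) + F(-69)/26229 = 16369/11 - 69/26229 = 16369*(1/11) - 69*1/26229 = 16369/11 - 23/8743 = 143113914/96173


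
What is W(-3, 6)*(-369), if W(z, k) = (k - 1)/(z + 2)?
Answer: 1845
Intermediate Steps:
W(z, k) = (-1 + k)/(2 + z)
W(-3, 6)*(-369) = ((-1 + 6)/(2 - 3))*(-369) = (5/(-1))*(-369) = -1*5*(-369) = -5*(-369) = 1845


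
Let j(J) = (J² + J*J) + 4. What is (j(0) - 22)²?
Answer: 324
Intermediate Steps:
j(J) = 4 + 2*J² (j(J) = (J² + J²) + 4 = 2*J² + 4 = 4 + 2*J²)
(j(0) - 22)² = ((4 + 2*0²) - 22)² = ((4 + 2*0) - 22)² = ((4 + 0) - 22)² = (4 - 22)² = (-18)² = 324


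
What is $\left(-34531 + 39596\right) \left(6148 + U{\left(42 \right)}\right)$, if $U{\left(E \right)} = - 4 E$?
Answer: $30288700$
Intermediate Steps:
$U{\left(E \right)} = - 4 E$
$\left(-34531 + 39596\right) \left(6148 + U{\left(42 \right)}\right) = \left(-34531 + 39596\right) \left(6148 - 168\right) = 5065 \left(6148 - 168\right) = 5065 \cdot 5980 = 30288700$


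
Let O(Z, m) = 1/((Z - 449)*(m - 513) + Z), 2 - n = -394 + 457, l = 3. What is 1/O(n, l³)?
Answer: 247799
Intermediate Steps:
n = -61 (n = 2 - (-394 + 457) = 2 - 1*63 = 2 - 63 = -61)
O(Z, m) = 1/(Z + (-513 + m)*(-449 + Z)) (O(Z, m) = 1/((-449 + Z)*(-513 + m) + Z) = 1/((-513 + m)*(-449 + Z) + Z) = 1/(Z + (-513 + m)*(-449 + Z)))
1/O(n, l³) = 1/(1/(230337 - 512*(-61) - 449*3³ - 61*3³)) = 1/(1/(230337 + 31232 - 449*27 - 61*27)) = 1/(1/(230337 + 31232 - 12123 - 1647)) = 1/(1/247799) = 247799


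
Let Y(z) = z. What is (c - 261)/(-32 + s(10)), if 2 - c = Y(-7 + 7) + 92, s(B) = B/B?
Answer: 351/31 ≈ 11.323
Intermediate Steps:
s(B) = 1
c = -90 (c = 2 - ((-7 + 7) + 92) = 2 - (0 + 92) = 2 - 1*92 = 2 - 92 = -90)
(c - 261)/(-32 + s(10)) = (-90 - 261)/(-32 + 1) = -351/(-31) = -351*(-1/31) = 351/31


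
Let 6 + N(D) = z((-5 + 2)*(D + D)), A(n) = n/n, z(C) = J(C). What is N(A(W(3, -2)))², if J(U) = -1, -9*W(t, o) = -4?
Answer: 49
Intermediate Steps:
W(t, o) = 4/9 (W(t, o) = -⅑*(-4) = 4/9)
z(C) = -1
A(n) = 1
N(D) = -7 (N(D) = -6 - 1 = -7)
N(A(W(3, -2)))² = (-7)² = 49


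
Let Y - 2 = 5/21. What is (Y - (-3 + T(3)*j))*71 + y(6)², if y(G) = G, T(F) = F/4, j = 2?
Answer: 12659/42 ≈ 301.40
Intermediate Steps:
T(F) = F/4 (T(F) = F*(¼) = F/4)
Y = 47/21 (Y = 2 + 5/21 = 47/21 ≈ 2.2381)
(Y - (-3 + T(3)*j))*71 + y(6)² = (47/21 - (-3 + ((¼)*3)*2))*71 + 6² = (47/21 - (-3 + (¾)*2))*71 + 36 = (47/21 - (-3 + 3/2))*71 + 36 = (47/21 - 1*(-3/2))*71 + 36 = (47/21 + 3/2)*71 + 36 = (157/42)*71 + 36 = 11147/42 + 36 = 12659/42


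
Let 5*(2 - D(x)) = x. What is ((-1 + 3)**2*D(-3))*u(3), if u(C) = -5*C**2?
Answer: -468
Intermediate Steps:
D(x) = 2 - x/5
((-1 + 3)**2*D(-3))*u(3) = ((-1 + 3)**2*(2 - 1/5*(-3)))*(-5*3**2) = (2**2*(2 + 3/5))*(-5*9) = (4*(13/5))*(-45) = (52/5)*(-45) = -468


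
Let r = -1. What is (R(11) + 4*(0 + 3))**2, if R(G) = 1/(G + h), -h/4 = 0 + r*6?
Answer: 177241/1225 ≈ 144.69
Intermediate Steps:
h = 24 (h = -4*(0 - 1*6) = -4*(0 - 6) = -4*(-6) = 24)
R(G) = 1/(24 + G) (R(G) = 1/(G + 24) = 1/(24 + G))
(R(11) + 4*(0 + 3))**2 = (1/(24 + 11) + 4*(0 + 3))**2 = (1/35 + 4*3)**2 = (1/35 + 12)**2 = (421/35)**2 = 177241/1225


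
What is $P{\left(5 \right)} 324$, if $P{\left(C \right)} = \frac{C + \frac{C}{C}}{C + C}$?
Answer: $\frac{972}{5} \approx 194.4$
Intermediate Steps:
$P{\left(C \right)} = \frac{1 + C}{2 C}$ ($P{\left(C \right)} = \frac{C + 1}{2 C} = \left(1 + C\right) \frac{1}{2 C} = \frac{1 + C}{2 C}$)
$P{\left(5 \right)} 324 = \frac{1 + 5}{2 \cdot 5} \cdot 324 = \frac{1}{2} \cdot \frac{1}{5} \cdot 6 \cdot 324 = \frac{3}{5} \cdot 324 = \frac{972}{5}$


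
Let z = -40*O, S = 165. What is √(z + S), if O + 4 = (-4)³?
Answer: √2885 ≈ 53.712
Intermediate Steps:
O = -68 (O = -4 + (-4)³ = -4 - 64 = -68)
z = 2720 (z = -40*(-68) = 2720)
√(z + S) = √(2720 + 165) = √2885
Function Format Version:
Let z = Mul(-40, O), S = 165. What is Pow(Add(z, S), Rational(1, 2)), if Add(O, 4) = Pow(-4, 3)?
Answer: Pow(2885, Rational(1, 2)) ≈ 53.712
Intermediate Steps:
O = -68 (O = Add(-4, Pow(-4, 3)) = Add(-4, -64) = -68)
z = 2720 (z = Mul(-40, -68) = 2720)
Pow(Add(z, S), Rational(1, 2)) = Pow(Add(2720, 165), Rational(1, 2)) = Pow(2885, Rational(1, 2))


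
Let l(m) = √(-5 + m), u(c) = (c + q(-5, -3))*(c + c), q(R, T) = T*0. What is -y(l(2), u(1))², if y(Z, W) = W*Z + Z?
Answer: 27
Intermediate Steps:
q(R, T) = 0
u(c) = 2*c² (u(c) = (c + 0)*(c + c) = c*(2*c) = 2*c²)
y(Z, W) = Z + W*Z
-y(l(2), u(1))² = -(√(-5 + 2)*(1 + 2*1²))² = -(√(-3)*(1 + 2*1))² = -((I*√3)*(1 + 2))² = -((I*√3)*3)² = -(3*I*√3)² = -1*(-27) = 27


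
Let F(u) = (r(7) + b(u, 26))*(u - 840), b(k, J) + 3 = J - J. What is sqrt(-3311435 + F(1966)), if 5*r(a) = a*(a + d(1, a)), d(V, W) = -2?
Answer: I*sqrt(3306931) ≈ 1818.5*I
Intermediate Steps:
b(k, J) = -3 (b(k, J) = -3 + (J - J) = -3 + 0 = -3)
r(a) = a*(-2 + a)/5 (r(a) = (a*(a - 2))/5 = (a*(-2 + a))/5 = a*(-2 + a)/5)
F(u) = -3360 + 4*u (F(u) = ((1/5)*7*(-2 + 7) - 3)*(u - 840) = ((1/5)*7*5 - 3)*(-840 + u) = (7 - 3)*(-840 + u) = 4*(-840 + u) = -3360 + 4*u)
sqrt(-3311435 + F(1966)) = sqrt(-3311435 + (-3360 + 4*1966)) = sqrt(-3311435 + (-3360 + 7864)) = sqrt(-3311435 + 4504) = sqrt(-3306931) = I*sqrt(3306931)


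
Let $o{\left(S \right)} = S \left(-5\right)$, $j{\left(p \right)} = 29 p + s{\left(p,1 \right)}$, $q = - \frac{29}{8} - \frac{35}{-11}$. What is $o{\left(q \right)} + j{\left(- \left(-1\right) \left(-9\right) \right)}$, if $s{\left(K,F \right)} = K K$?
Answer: $- \frac{15645}{88} \approx -177.78$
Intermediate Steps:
$s{\left(K,F \right)} = K^{2}$
$q = - \frac{39}{88}$ ($q = \left(-29\right) \frac{1}{8} - - \frac{35}{11} = - \frac{29}{8} + \frac{35}{11} = - \frac{39}{88} \approx -0.44318$)
$j{\left(p \right)} = p^{2} + 29 p$ ($j{\left(p \right)} = 29 p + p^{2} = p^{2} + 29 p$)
$o{\left(S \right)} = - 5 S$
$o{\left(q \right)} + j{\left(- \left(-1\right) \left(-9\right) \right)} = \left(-5\right) \left(- \frac{39}{88}\right) + - \left(-1\right) \left(-9\right) \left(29 - \left(-1\right) \left(-9\right)\right) = \frac{195}{88} + \left(-1\right) 9 \left(29 - 9\right) = \frac{195}{88} - 9 \left(29 - 9\right) = \frac{195}{88} - 180 = - \frac{15645}{88}$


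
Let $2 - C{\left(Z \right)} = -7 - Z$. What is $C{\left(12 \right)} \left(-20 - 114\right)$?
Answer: $-2814$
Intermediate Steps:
$C{\left(Z \right)} = 9 + Z$ ($C{\left(Z \right)} = 2 - \left(-7 - Z\right) = 2 + \left(7 + Z\right) = 9 + Z$)
$C{\left(12 \right)} \left(-20 - 114\right) = \left(9 + 12\right) \left(-20 - 114\right) = 21 \left(-134\right) = -2814$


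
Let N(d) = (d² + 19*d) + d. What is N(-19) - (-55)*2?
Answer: 91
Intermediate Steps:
N(d) = d² + 20*d
N(-19) - (-55)*2 = -19*(20 - 19) - (-55)*2 = -19*1 - 1*(-110) = -19 + 110 = 91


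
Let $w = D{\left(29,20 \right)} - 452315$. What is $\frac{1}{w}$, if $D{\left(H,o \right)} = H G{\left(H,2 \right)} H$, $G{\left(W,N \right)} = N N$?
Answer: $- \frac{1}{448951} \approx -2.2274 \cdot 10^{-6}$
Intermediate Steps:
$G{\left(W,N \right)} = N^{2}$
$D{\left(H,o \right)} = 4 H^{2}$ ($D{\left(H,o \right)} = H 2^{2} H = H 4 H = 4 H H = 4 H^{2}$)
$w = -448951$ ($w = 4 \cdot 29^{2} - 452315 = 4 \cdot 841 - 452315 = 3364 - 452315 = -448951$)
$\frac{1}{w} = \frac{1}{-448951} = - \frac{1}{448951}$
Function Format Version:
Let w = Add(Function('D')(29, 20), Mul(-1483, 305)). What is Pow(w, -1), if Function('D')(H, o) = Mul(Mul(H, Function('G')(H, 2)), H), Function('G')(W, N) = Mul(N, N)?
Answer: Rational(-1, 448951) ≈ -2.2274e-6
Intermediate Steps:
Function('G')(W, N) = Pow(N, 2)
Function('D')(H, o) = Mul(4, Pow(H, 2)) (Function('D')(H, o) = Mul(Mul(H, Pow(2, 2)), H) = Mul(Mul(H, 4), H) = Mul(Mul(4, H), H) = Mul(4, Pow(H, 2)))
w = -448951 (w = Add(Mul(4, Pow(29, 2)), Mul(-1483, 305)) = Add(Mul(4, 841), -452315) = Add(3364, -452315) = -448951)
Pow(w, -1) = Pow(-448951, -1) = Rational(-1, 448951)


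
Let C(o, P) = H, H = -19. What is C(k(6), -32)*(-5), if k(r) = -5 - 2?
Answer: 95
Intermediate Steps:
k(r) = -7
C(o, P) = -19
C(k(6), -32)*(-5) = -19*(-5) = 95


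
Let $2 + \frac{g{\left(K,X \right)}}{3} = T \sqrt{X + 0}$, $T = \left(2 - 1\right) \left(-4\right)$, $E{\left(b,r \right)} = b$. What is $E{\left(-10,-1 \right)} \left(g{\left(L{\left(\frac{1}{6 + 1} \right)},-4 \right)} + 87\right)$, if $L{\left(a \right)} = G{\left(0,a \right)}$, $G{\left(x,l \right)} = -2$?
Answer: $-810 + 240 i \approx -810.0 + 240.0 i$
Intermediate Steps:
$L{\left(a \right)} = -2$
$T = -4$ ($T = 1 \left(-4\right) = -4$)
$g{\left(K,X \right)} = -6 - 12 \sqrt{X}$ ($g{\left(K,X \right)} = -6 + 3 \left(- 4 \sqrt{X + 0}\right) = -6 + 3 \left(- 4 \sqrt{X}\right) = -6 - 12 \sqrt{X}$)
$E{\left(-10,-1 \right)} \left(g{\left(L{\left(\frac{1}{6 + 1} \right)},-4 \right)} + 87\right) = - 10 \left(\left(-6 - 12 \sqrt{-4}\right) + 87\right) = - 10 \left(\left(-6 - 12 \cdot 2 i\right) + 87\right) = - 10 \left(\left(-6 - 24 i\right) + 87\right) = - 10 \left(81 - 24 i\right) = -810 + 240 i$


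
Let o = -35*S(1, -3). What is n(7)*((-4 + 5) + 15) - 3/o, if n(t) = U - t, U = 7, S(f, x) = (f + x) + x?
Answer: -3/175 ≈ -0.017143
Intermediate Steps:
S(f, x) = f + 2*x
n(t) = 7 - t
o = 175 (o = -35*(1 + 2*(-3)) = -35*(1 - 6) = -35*(-5) = 175)
n(7)*((-4 + 5) + 15) - 3/o = (7 - 1*7)*((-4 + 5) + 15) - 3/175 = (7 - 7)*(1 + 15) - 3*1/175 = 0*16 - 3/175 = 0 - 3/175 = -3/175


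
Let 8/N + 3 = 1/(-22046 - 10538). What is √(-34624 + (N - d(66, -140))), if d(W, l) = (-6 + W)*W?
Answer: 6*I*√10242240078702/97753 ≈ 196.43*I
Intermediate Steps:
N = -260672/97753 (N = 8/(-3 + 1/(-22046 - 10538)) = 8/(-3 + 1/(-32584)) = 8/(-3 - 1/32584) = 8/(-97753/32584) = 8*(-32584/97753) = -260672/97753 ≈ -2.6666)
d(W, l) = W*(-6 + W)
√(-34624 + (N - d(66, -140))) = √(-34624 + (-260672/97753 - 66*(-6 + 66))) = √(-34624 + (-260672/97753 - 66*60)) = √(-34624 + (-260672/97753 - 1*3960)) = √(-34624 + (-260672/97753 - 3960)) = √(-34624 - 387362552/97753) = √(-3771962424/97753) = 6*I*√10242240078702/97753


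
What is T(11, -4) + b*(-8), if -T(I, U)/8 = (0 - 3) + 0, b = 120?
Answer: -936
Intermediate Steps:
T(I, U) = 24 (T(I, U) = -8*((0 - 3) + 0) = -8*(-3 + 0) = -8*(-3) = 24)
T(11, -4) + b*(-8) = 24 + 120*(-8) = 24 - 960 = -936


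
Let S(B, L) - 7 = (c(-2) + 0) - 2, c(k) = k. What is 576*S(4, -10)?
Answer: 1728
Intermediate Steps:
S(B, L) = 3 (S(B, L) = 7 + ((-2 + 0) - 2) = 7 + (-2 - 2) = 7 - 4 = 3)
576*S(4, -10) = 576*3 = 1728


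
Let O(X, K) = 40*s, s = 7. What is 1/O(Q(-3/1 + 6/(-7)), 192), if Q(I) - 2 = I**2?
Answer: 1/280 ≈ 0.0035714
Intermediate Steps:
Q(I) = 2 + I**2
O(X, K) = 280 (O(X, K) = 40*7 = 280)
1/O(Q(-3/1 + 6/(-7)), 192) = 1/280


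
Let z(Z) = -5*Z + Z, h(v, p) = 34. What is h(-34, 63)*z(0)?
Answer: 0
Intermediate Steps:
z(Z) = -4*Z
h(-34, 63)*z(0) = 34*(-4*0) = 34*0 = 0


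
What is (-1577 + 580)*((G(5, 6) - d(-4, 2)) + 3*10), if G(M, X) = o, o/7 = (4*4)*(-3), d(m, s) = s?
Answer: 307076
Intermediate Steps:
o = -336 (o = 7*((4*4)*(-3)) = 7*(16*(-3)) = 7*(-48) = -336)
G(M, X) = -336
(-1577 + 580)*((G(5, 6) - d(-4, 2)) + 3*10) = (-1577 + 580)*((-336 - 1*2) + 3*10) = -997*((-336 - 2) + 30) = -997*(-338 + 30) = -997*(-308) = 307076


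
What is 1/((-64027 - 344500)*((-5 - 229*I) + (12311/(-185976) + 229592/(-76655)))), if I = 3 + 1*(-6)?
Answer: -2036570040/564872796476930143 ≈ -3.6054e-9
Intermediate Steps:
I = -3 (I = 3 - 6 = -3)
1/((-64027 - 344500)*((-5 - 229*I) + (12311/(-185976) + 229592/(-76655)))) = 1/((-64027 - 344500)*((-5 - 229*(-3)) + (12311/(-185976) + 229592/(-76655)))) = 1/(-408527*((-5 + 687) + (12311*(-1/185976) + 229592*(-1/76655)))) = 1/(-408527*(682 + (-12311/185976 - 229592/76655))) = 1/(-408527*(682 - 43642301497/14255990280)) = 1/(-408527*9678943069463/14255990280) = 1/(-564872796476930143/2036570040) = -2036570040/564872796476930143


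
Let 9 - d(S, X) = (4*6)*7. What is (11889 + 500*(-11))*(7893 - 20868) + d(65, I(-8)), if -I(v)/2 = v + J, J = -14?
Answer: -82897434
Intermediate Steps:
I(v) = 28 - 2*v (I(v) = -2*(v - 14) = -2*(-14 + v) = 28 - 2*v)
d(S, X) = -159 (d(S, X) = 9 - 4*6*7 = 9 - 24*7 = 9 - 1*168 = 9 - 168 = -159)
(11889 + 500*(-11))*(7893 - 20868) + d(65, I(-8)) = (11889 + 500*(-11))*(7893 - 20868) - 159 = (11889 - 5500)*(-12975) - 159 = 6389*(-12975) - 159 = -82897275 - 159 = -82897434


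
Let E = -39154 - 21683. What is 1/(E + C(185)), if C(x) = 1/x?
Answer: -185/11254844 ≈ -1.6437e-5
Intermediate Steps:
E = -60837
1/(E + C(185)) = 1/(-60837 + 1/185) = 1/(-11254844/185) = -185/11254844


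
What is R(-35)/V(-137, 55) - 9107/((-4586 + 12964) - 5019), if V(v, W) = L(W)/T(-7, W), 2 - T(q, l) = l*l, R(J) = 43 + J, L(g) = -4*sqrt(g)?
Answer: -9107/3359 + 6046*sqrt(55)/55 ≈ 812.53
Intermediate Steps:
T(q, l) = 2 - l**2 (T(q, l) = 2 - l*l = 2 - l**2)
V(v, W) = -4*sqrt(W)/(2 - W**2) (V(v, W) = (-4*sqrt(W))/(2 - W**2) = -4*sqrt(W)/(2 - W**2))
R(-35)/V(-137, 55) - 9107/((-4586 + 12964) - 5019) = (43 - 35)/((4*sqrt(55)/(-2 + 55**2))) - 9107/((-4586 + 12964) - 5019) = 8/((4*sqrt(55)/(-2 + 3025))) - 9107/(8378 - 5019) = 8/((4*sqrt(55)/3023)) - 9107/3359 = 8*(3023*sqrt(55)/220) - 9107/3359 = 6046*sqrt(55)/55 - 9107/3359 = -9107/3359 + 6046*sqrt(55)/55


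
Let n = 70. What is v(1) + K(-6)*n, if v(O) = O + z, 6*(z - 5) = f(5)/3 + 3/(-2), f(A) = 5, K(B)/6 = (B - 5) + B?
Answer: -256823/36 ≈ -7134.0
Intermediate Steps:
K(B) = -30 + 12*B (K(B) = 6*((B - 5) + B) = 6*((-5 + B) + B) = 6*(-5 + 2*B) = -30 + 12*B)
z = 181/36 (z = 5 + (5/3 + 3/(-2))/6 = 5 + (5*(⅓) + 3*(-½))/6 = 5 + (5/3 - 3/2)/6 = 5 + (⅙)*(⅙) = 5 + 1/36 = 181/36 ≈ 5.0278)
v(O) = 181/36 + O (v(O) = O + 181/36 = 181/36 + O)
v(1) + K(-6)*n = (181/36 + 1) + (-30 + 12*(-6))*70 = 217/36 + (-30 - 72)*70 = 217/36 - 102*70 = 217/36 - 7140 = -256823/36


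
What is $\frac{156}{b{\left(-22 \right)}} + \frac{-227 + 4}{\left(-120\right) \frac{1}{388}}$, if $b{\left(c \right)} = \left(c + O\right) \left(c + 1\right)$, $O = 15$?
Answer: $\frac{1061479}{1470} \approx 722.09$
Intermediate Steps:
$b{\left(c \right)} = \left(1 + c\right) \left(15 + c\right)$ ($b{\left(c \right)} = \left(c + 15\right) \left(c + 1\right) = \left(15 + c\right) \left(1 + c\right) = \left(1 + c\right) \left(15 + c\right)$)
$\frac{156}{b{\left(-22 \right)}} + \frac{-227 + 4}{\left(-120\right) \frac{1}{388}} = \frac{156}{15 + \left(-22\right)^{2} + 16 \left(-22\right)} + \frac{-227 + 4}{\left(-120\right) \frac{1}{388}} = \frac{156}{15 + 484 - 352} - \frac{223}{\left(-120\right) \frac{1}{388}} = \frac{156}{147} - \frac{223}{- \frac{30}{97}} = 156 \cdot \frac{1}{147} - - \frac{21631}{30} = \frac{52}{49} + \frac{21631}{30} = \frac{1061479}{1470}$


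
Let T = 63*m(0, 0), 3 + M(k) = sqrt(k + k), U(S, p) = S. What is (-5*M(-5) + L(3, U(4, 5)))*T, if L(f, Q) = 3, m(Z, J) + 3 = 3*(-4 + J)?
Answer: -17010 + 4725*I*sqrt(10) ≈ -17010.0 + 14942.0*I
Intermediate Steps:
m(Z, J) = -15 + 3*J (m(Z, J) = -3 + 3*(-4 + J) = -3 + (-12 + 3*J) = -15 + 3*J)
M(k) = -3 + sqrt(2)*sqrt(k) (M(k) = -3 + sqrt(k + k) = -3 + sqrt(2*k) = -3 + sqrt(2)*sqrt(k))
T = -945 (T = 63*(-15 + 3*0) = 63*(-15 + 0) = 63*(-15) = -945)
(-5*M(-5) + L(3, U(4, 5)))*T = (-5*(-3 + sqrt(2)*sqrt(-5)) + 3)*(-945) = (-5*(-3 + sqrt(2)*(I*sqrt(5))) + 3)*(-945) = (-5*(-3 + I*sqrt(10)) + 3)*(-945) = ((15 - 5*I*sqrt(10)) + 3)*(-945) = (18 - 5*I*sqrt(10))*(-945) = -17010 + 4725*I*sqrt(10)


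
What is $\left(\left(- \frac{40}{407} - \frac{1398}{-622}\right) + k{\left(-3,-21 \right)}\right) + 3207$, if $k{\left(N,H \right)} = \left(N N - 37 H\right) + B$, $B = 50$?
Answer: $\frac{512022864}{126577} \approx 4045.1$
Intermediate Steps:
$k{\left(N,H \right)} = 50 + N^{2} - 37 H$ ($k{\left(N,H \right)} = \left(N N - 37 H\right) + 50 = \left(N^{2} - 37 H\right) + 50 = 50 + N^{2} - 37 H$)
$\left(\left(- \frac{40}{407} - \frac{1398}{-622}\right) + k{\left(-3,-21 \right)}\right) + 3207 = \left(\left(- \frac{40}{407} - \frac{1398}{-622}\right) + \left(50 + \left(-3\right)^{2} - -777\right)\right) + 3207 = \left(\left(\left(-40\right) \frac{1}{407} - - \frac{699}{311}\right) + \left(50 + 9 + 777\right)\right) + 3207 = \left(\left(- \frac{40}{407} + \frac{699}{311}\right) + 836\right) + 3207 = \left(\frac{272053}{126577} + 836\right) + 3207 = \frac{106090425}{126577} + 3207 = \frac{512022864}{126577}$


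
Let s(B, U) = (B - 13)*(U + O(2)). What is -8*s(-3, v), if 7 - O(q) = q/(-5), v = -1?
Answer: 4096/5 ≈ 819.20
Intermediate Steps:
O(q) = 7 + q/5 (O(q) = 7 - q/(-5) = 7 - q*(-1)/5 = 7 - (-1)*q/5 = 7 + q/5)
s(B, U) = (-13 + B)*(37/5 + U) (s(B, U) = (B - 13)*(U + (7 + (1/5)*2)) = (-13 + B)*(U + (7 + 2/5)) = (-13 + B)*(U + 37/5) = (-13 + B)*(37/5 + U))
-8*s(-3, v) = -8*(-481/5 - 13*(-1) + (37/5)*(-3) - 3*(-1)) = -8*(-481/5 + 13 - 111/5 + 3) = -8*(-512/5) = 4096/5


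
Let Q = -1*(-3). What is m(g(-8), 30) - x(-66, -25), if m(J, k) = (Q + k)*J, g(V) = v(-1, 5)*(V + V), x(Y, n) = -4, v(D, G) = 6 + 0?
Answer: -3164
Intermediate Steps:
v(D, G) = 6
Q = 3
g(V) = 12*V (g(V) = 6*(V + V) = 6*(2*V) = 12*V)
m(J, k) = J*(3 + k) (m(J, k) = (3 + k)*J = J*(3 + k))
m(g(-8), 30) - x(-66, -25) = (12*(-8))*(3 + 30) - 1*(-4) = -96*33 + 4 = -3168 + 4 = -3164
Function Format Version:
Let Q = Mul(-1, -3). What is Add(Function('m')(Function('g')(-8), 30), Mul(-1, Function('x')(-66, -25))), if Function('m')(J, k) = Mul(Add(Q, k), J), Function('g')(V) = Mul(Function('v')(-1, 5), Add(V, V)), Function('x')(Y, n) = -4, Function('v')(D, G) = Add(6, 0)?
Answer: -3164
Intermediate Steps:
Function('v')(D, G) = 6
Q = 3
Function('g')(V) = Mul(12, V) (Function('g')(V) = Mul(6, Add(V, V)) = Mul(6, Mul(2, V)) = Mul(12, V))
Function('m')(J, k) = Mul(J, Add(3, k)) (Function('m')(J, k) = Mul(Add(3, k), J) = Mul(J, Add(3, k)))
Add(Function('m')(Function('g')(-8), 30), Mul(-1, Function('x')(-66, -25))) = Add(Mul(Mul(12, -8), Add(3, 30)), Mul(-1, -4)) = Add(Mul(-96, 33), 4) = Add(-3168, 4) = -3164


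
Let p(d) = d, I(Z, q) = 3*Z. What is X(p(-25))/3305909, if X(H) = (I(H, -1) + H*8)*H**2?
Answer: -171875/3305909 ≈ -0.051990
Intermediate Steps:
X(H) = 11*H**3 (X(H) = (3*H + H*8)*H**2 = (3*H + 8*H)*H**2 = (11*H)*H**2 = 11*H**3)
X(p(-25))/3305909 = (11*(-25)**3)/3305909 = (11*(-15625))*(1/3305909) = -171875*1/3305909 = -171875/3305909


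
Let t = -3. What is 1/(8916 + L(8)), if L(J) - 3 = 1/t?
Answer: 3/26756 ≈ 0.00011212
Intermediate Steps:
L(J) = 8/3 (L(J) = 3 + 1/(-3) = 3 - ⅓ = 8/3)
1/(8916 + L(8)) = 1/(8916 + 8/3) = 1/(26756/3) = 3/26756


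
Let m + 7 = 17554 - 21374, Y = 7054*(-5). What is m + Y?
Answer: -39097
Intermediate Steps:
Y = -35270
m = -3827 (m = -7 + (17554 - 21374) = -7 - 3820 = -3827)
m + Y = -3827 - 35270 = -39097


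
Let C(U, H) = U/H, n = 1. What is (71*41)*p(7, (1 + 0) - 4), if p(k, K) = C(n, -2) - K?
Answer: 14555/2 ≈ 7277.5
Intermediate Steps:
p(k, K) = -½ - K (p(k, K) = 1/(-2) - K = 1*(-½) - K = -½ - K)
(71*41)*p(7, (1 + 0) - 4) = (71*41)*(-½ - ((1 + 0) - 4)) = 2911*(-½ - (1 - 4)) = 2911*(-½ - 1*(-3)) = 2911*(-½ + 3) = 2911*(5/2) = 14555/2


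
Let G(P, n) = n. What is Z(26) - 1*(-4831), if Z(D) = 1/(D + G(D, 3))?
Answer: 140100/29 ≈ 4831.0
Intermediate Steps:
Z(D) = 1/(3 + D) (Z(D) = 1/(D + 3) = 1/(3 + D))
Z(26) - 1*(-4831) = 1/(3 + 26) - 1*(-4831) = 1/29 + 4831 = 140100/29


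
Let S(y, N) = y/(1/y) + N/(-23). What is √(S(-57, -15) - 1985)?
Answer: √669001/23 ≈ 35.562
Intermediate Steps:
S(y, N) = y² - N/23 (S(y, N) = y*y + N*(-1/23) = y² - N/23)
√(S(-57, -15) - 1985) = √(((-57)² - 1/23*(-15)) - 1985) = √((3249 + 15/23) - 1985) = √(74742/23 - 1985) = √(29087/23) = √669001/23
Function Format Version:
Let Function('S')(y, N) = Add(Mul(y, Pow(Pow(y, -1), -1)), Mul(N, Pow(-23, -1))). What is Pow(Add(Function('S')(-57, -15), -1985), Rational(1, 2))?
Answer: Mul(Rational(1, 23), Pow(669001, Rational(1, 2))) ≈ 35.562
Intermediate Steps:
Function('S')(y, N) = Add(Pow(y, 2), Mul(Rational(-1, 23), N)) (Function('S')(y, N) = Add(Mul(y, y), Mul(N, Rational(-1, 23))) = Add(Pow(y, 2), Mul(Rational(-1, 23), N)))
Pow(Add(Function('S')(-57, -15), -1985), Rational(1, 2)) = Pow(Add(Add(Pow(-57, 2), Mul(Rational(-1, 23), -15)), -1985), Rational(1, 2)) = Pow(Add(Add(3249, Rational(15, 23)), -1985), Rational(1, 2)) = Pow(Add(Rational(74742, 23), -1985), Rational(1, 2)) = Pow(Rational(29087, 23), Rational(1, 2)) = Mul(Rational(1, 23), Pow(669001, Rational(1, 2)))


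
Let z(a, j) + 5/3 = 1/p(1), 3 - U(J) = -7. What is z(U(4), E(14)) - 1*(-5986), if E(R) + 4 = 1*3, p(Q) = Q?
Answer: 17956/3 ≈ 5985.3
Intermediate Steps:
U(J) = 10 (U(J) = 3 - 1*(-7) = 3 + 7 = 10)
E(R) = -1 (E(R) = -4 + 1*3 = -4 + 3 = -1)
z(a, j) = -⅔ (z(a, j) = -5/3 + 1/1 = -5/3 + 1 = -⅔)
z(U(4), E(14)) - 1*(-5986) = -⅔ - 1*(-5986) = -⅔ + 5986 = 17956/3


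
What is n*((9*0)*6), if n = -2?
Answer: 0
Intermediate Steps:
n*((9*0)*6) = -2*9*0*6 = -0*6 = -2*0 = 0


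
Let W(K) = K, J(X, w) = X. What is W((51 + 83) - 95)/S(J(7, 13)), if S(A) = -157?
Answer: -39/157 ≈ -0.24841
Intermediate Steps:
W((51 + 83) - 95)/S(J(7, 13)) = ((51 + 83) - 95)/(-157) = (134 - 95)*(-1/157) = 39*(-1/157) = -39/157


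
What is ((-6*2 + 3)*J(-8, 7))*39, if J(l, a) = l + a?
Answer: 351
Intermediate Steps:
J(l, a) = a + l
((-6*2 + 3)*J(-8, 7))*39 = ((-6*2 + 3)*(7 - 8))*39 = ((-12 + 3)*(-1))*39 = -9*(-1)*39 = 9*39 = 351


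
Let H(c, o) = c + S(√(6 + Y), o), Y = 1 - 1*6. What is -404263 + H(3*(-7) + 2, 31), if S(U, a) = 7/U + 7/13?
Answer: -5255568/13 ≈ -4.0427e+5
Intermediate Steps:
Y = -5 (Y = 1 - 6 = -5)
S(U, a) = 7/13 + 7/U (S(U, a) = 7/U + 7*(1/13) = 7/U + 7/13 = 7/13 + 7/U)
H(c, o) = 98/13 + c (H(c, o) = c + (7/13 + 7/(√(6 - 5))) = c + (7/13 + 7/(√1)) = c + (7/13 + 7/1) = c + (7/13 + 7*1) = c + (7/13 + 7) = c + 98/13 = 98/13 + c)
-404263 + H(3*(-7) + 2, 31) = -404263 + (98/13 + (3*(-7) + 2)) = -404263 + (98/13 + (-21 + 2)) = -404263 + (98/13 - 19) = -404263 - 149/13 = -5255568/13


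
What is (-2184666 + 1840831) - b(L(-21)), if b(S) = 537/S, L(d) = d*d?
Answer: -50543924/147 ≈ -3.4384e+5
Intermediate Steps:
L(d) = d**2
(-2184666 + 1840831) - b(L(-21)) = (-2184666 + 1840831) - 537/((-21)**2) = -343835 - 537/441 = -343835 - 1*179/147 = -343835 - 179/147 = -50543924/147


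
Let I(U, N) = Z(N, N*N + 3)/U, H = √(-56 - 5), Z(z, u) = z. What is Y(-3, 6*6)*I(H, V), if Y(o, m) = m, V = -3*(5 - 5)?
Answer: 0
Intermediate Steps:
V = 0 (V = -3*0 = 0)
H = I*√61 (H = √(-61) = I*√61 ≈ 7.8102*I)
I(U, N) = N/U
Y(-3, 6*6)*I(H, V) = (6*6)*(0/((I*√61))) = 36*(0*(-I*√61/61)) = 36*0 = 0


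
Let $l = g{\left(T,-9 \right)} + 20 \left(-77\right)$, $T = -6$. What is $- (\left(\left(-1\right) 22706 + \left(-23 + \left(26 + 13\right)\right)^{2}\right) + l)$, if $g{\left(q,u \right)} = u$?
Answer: $23999$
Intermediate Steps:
$l = -1549$ ($l = -9 + 20 \left(-77\right) = -9 - 1540 = -1549$)
$- (\left(\left(-1\right) 22706 + \left(-23 + \left(26 + 13\right)\right)^{2}\right) + l) = - (\left(\left(-1\right) 22706 + \left(-23 + \left(26 + 13\right)\right)^{2}\right) - 1549) = - (\left(-22706 + \left(-23 + 39\right)^{2}\right) - 1549) = - (\left(-22706 + 16^{2}\right) - 1549) = - (\left(-22706 + 256\right) - 1549) = - (-22450 - 1549) = \left(-1\right) \left(-23999\right) = 23999$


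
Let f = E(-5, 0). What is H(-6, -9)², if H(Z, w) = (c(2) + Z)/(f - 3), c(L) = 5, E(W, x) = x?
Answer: ⅑ ≈ 0.11111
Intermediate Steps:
f = 0
H(Z, w) = -5/3 - Z/3 (H(Z, w) = (5 + Z)/(0 - 3) = (5 + Z)/(-3) = (5 + Z)*(-⅓) = -5/3 - Z/3)
H(-6, -9)² = (-5/3 - ⅓*(-6))² = (-5/3 + 2)² = (⅓)² = ⅑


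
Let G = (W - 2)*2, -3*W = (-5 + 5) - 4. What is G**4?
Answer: 256/81 ≈ 3.1605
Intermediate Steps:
W = 4/3 (W = -((-5 + 5) - 4)/3 = -(0 - 4)/3 = -1/3*(-4) = 4/3 ≈ 1.3333)
G = -4/3 (G = (4/3 - 2)*2 = -2/3*2 = -4/3 ≈ -1.3333)
G**4 = (-4/3)**4 = 256/81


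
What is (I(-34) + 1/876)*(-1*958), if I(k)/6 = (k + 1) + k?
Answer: 168680329/438 ≈ 3.8512e+5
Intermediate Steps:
I(k) = 6 + 12*k (I(k) = 6*((k + 1) + k) = 6*((1 + k) + k) = 6*(1 + 2*k) = 6 + 12*k)
(I(-34) + 1/876)*(-1*958) = ((6 + 12*(-34)) + 1/876)*(-1*958) = ((6 - 408) + 1/876)*(-958) = (-402 + 1/876)*(-958) = -352151/876*(-958) = 168680329/438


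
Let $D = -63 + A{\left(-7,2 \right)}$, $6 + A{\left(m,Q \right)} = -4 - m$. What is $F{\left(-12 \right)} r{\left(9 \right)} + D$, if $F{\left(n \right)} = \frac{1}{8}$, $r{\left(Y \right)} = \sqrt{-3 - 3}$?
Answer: $-66 + \frac{i \sqrt{6}}{8} \approx -66.0 + 0.30619 i$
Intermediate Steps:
$A{\left(m,Q \right)} = -10 - m$ ($A{\left(m,Q \right)} = -6 - \left(4 + m\right) = -10 - m$)
$r{\left(Y \right)} = i \sqrt{6}$ ($r{\left(Y \right)} = \sqrt{-6} = i \sqrt{6}$)
$F{\left(n \right)} = \frac{1}{8}$
$D = -66$ ($D = -63 - 3 = -66$)
$F{\left(-12 \right)} r{\left(9 \right)} + D = \frac{i \sqrt{6}}{8} - 66 = -66 + \frac{i \sqrt{6}}{8}$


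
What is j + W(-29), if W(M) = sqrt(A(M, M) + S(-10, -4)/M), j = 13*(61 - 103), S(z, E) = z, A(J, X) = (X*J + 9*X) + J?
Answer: -546 + sqrt(463681)/29 ≈ -522.52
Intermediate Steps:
A(J, X) = J + 9*X + J*X (A(J, X) = (J*X + 9*X) + J = (9*X + J*X) + J = J + 9*X + J*X)
j = -546 (j = 13*(-42) = -546)
W(M) = sqrt(M**2 - 10/M + 10*M) (W(M) = sqrt((M + 9*M + M*M) - 10/M) = sqrt((M + 9*M + M**2) - 10/M) = sqrt((M**2 + 10*M) - 10/M) = sqrt(M**2 - 10/M + 10*M))
j + W(-29) = -546 + sqrt((-10 + (-29)**2*(10 - 29))/(-29)) = -546 + sqrt(-(-10 + 841*(-19))/29) = -546 + sqrt(-(-10 - 15979)/29) = -546 + sqrt(-1/29*(-15989)) = -546 + sqrt(15989/29) = -546 + sqrt(463681)/29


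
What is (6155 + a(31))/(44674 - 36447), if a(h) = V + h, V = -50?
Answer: 6136/8227 ≈ 0.74584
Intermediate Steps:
a(h) = -50 + h
(6155 + a(31))/(44674 - 36447) = (6155 + (-50 + 31))/(44674 - 36447) = (6155 - 19)/8227 = 6136*(1/8227) = 6136/8227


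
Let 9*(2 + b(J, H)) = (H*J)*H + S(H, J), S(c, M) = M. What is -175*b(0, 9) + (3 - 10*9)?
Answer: 263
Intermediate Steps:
b(J, H) = -2 + J/9 + J*H**2/9 (b(J, H) = -2 + ((H*J)*H + J)/9 = -2 + (J*H**2 + J)/9 = -2 + (J + J*H**2)/9 = -2 + (J/9 + J*H**2/9) = -2 + J/9 + J*H**2/9)
-175*b(0, 9) + (3 - 10*9) = -175*(-2 + (1/9)*0 + (1/9)*0*9**2) + (3 - 10*9) = -175*(-2 + 0 + (1/9)*0*81) + (3 - 90) = -175*(-2 + 0 + 0) - 87 = -175*(-2) - 87 = 350 - 87 = 263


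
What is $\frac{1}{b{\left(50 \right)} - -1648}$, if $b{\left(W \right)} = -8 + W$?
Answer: $\frac{1}{1690} \approx 0.00059172$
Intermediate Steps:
$\frac{1}{b{\left(50 \right)} - -1648} = \frac{1}{\left(-8 + 50\right) - -1648} = \frac{1}{42 + 1648} = \frac{1}{1690}$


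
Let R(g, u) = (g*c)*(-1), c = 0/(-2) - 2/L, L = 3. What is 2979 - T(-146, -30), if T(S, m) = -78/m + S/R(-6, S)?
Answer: 29399/10 ≈ 2939.9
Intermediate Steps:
c = -⅔ (c = 0/(-2) - 2/3 = 0*(-½) - 2*⅓ = 0 - ⅔ = -⅔ ≈ -0.66667)
R(g, u) = 2*g/3 (R(g, u) = (g*(-⅔))*(-1) = -2*g/3*(-1) = 2*g/3)
T(S, m) = -78/m - S/4 (T(S, m) = -78/m + S/(((⅔)*(-6))) = -78/m + S/(-4) = -78/m + S*(-¼) = -78/m - S/4)
2979 - T(-146, -30) = 2979 - (-78/(-30) - ¼*(-146)) = 2979 - (-78*(-1/30) + 73/2) = 2979 - (13/5 + 73/2) = 2979 - 1*391/10 = 2979 - 391/10 = 29399/10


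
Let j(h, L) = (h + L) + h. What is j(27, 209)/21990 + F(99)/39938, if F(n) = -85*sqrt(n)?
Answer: 263/21990 - 255*sqrt(11)/39938 ≈ -0.0092163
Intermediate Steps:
j(h, L) = L + 2*h (j(h, L) = (L + h) + h = L + 2*h)
j(27, 209)/21990 + F(99)/39938 = (209 + 2*27)/21990 - 255*sqrt(11)/39938 = (209 + 54)*(1/21990) - 255*sqrt(11)*(1/39938) = 263*(1/21990) - 255*sqrt(11)*(1/39938) = 263/21990 - 255*sqrt(11)/39938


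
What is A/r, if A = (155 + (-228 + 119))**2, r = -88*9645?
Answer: -529/212190 ≈ -0.0024930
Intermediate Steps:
r = -848760
A = 2116 (A = (155 - 109)**2 = 46**2 = 2116)
A/r = 2116/(-848760) = 2116*(-1/848760) = -529/212190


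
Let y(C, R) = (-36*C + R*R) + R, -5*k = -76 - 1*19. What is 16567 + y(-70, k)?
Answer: 19467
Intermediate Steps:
k = 19 (k = -(-76 - 1*19)/5 = -(-76 - 19)/5 = -⅕*(-95) = 19)
y(C, R) = R + R² - 36*C (y(C, R) = (-36*C + R²) + R = (R² - 36*C) + R = R + R² - 36*C)
16567 + y(-70, k) = 16567 + (19 + 19² - 36*(-70)) = 16567 + (19 + 361 + 2520) = 16567 + 2900 = 19467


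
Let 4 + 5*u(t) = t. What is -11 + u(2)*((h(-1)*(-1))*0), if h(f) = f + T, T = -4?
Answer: -11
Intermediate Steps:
h(f) = -4 + f (h(f) = f - 4 = -4 + f)
u(t) = -4/5 + t/5
-11 + u(2)*((h(-1)*(-1))*0) = -11 + (-4/5 + (1/5)*2)*(((-4 - 1)*(-1))*0) = -11 + (-4/5 + 2/5)*(-5*(-1)*0) = -11 - 2*0 = -11 - 2/5*0 = -11 + 0 = -11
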